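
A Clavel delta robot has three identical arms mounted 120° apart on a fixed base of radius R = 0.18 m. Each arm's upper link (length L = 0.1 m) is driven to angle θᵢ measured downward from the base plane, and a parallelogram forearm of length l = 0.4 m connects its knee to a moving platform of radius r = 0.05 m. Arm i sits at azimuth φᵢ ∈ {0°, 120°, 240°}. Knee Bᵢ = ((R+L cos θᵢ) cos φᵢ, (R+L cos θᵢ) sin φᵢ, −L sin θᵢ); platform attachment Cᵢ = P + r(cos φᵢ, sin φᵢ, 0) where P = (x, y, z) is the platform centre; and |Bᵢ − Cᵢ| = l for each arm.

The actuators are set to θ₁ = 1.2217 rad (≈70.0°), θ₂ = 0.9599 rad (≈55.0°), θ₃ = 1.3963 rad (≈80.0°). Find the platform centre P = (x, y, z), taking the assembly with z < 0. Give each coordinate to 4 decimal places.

S1 = (0.1642·cos0.0°, 0.1642·sin0.0°, -0.0940) = (0.1642, 0.0000, -0.0940)
S2 = (0.1874·cos120.0°, 0.1874·sin120.0°, -0.0819) = (-0.0937, 0.1623, -0.0819)
S3 = (0.1474·cos240.0°, 0.1474·sin240.0°, -0.0985) = (-0.0737, -0.1276, -0.0985)
subtract pairs → two planes through P
plane₁₂: -0.5158x+0.3245y+0.0241z = 0.0060
Cramer: x(z) = -0.0004+0.0113z;  y(z) = 0.0179-0.0564z
quadratic in z: (1.0033)z²+(0.1822)z+(-0.1238)=0, √Δ=0.7279 → z ∈ {-0.4536, 0.2720}; z = -0.4536 (taking z<0)
x = -0.0055, y = 0.0435

(-0.0055, 0.0435, -0.4536)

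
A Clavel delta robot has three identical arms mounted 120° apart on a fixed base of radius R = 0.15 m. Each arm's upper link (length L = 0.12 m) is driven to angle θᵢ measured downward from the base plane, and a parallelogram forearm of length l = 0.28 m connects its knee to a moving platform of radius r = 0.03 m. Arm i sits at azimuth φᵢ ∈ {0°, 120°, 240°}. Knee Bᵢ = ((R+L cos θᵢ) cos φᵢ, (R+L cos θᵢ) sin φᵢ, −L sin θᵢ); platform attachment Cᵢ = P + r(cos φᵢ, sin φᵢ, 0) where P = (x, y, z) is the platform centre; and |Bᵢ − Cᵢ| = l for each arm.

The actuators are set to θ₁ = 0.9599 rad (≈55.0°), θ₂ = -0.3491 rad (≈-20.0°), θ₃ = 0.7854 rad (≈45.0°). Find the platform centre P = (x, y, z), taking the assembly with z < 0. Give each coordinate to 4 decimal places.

S1 = (0.1888·cos0.0°, 0.1888·sin0.0°, -0.0983) = (0.1888, 0.0000, -0.0983)
S2 = (0.2328·cos120.0°, 0.2328·sin120.0°, 0.0410) = (-0.1164, 0.2016, 0.0410)
arm 3 at φ=240.0°: e+L cos θ3 = 0.2049;  S3 = (-0.1024, -0.1774, -0.0849)
eliminate P² terms by subtracting sphere 1 from 2 and 3
plane₁₂: -0.6104x+0.4032y+0.2787z = 0.0105
Cramer: x(z) = -0.0117+0.2431z;  y(z) = 0.0084-0.3233z
quadratic in z: (1.1636)z²+(0.0937)z+(-0.0284)=0, √Δ=0.3757 → z ∈ {-0.2017, 0.1212}; z = -0.2017 (taking z<0)
x = -0.0607, y = 0.0736

(-0.0607, 0.0736, -0.2017)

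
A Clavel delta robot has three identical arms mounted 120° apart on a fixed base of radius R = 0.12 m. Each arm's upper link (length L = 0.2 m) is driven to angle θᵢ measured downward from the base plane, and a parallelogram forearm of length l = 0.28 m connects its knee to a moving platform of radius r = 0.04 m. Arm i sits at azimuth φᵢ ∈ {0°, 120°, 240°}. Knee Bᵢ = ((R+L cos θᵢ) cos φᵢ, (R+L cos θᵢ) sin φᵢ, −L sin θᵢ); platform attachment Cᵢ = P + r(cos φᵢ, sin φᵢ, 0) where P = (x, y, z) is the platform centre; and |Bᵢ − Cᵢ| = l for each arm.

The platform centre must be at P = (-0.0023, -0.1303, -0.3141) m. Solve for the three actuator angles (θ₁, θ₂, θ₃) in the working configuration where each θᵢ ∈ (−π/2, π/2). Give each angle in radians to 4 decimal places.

arm 1 (φ=0.0°): x'=-0.0023, y'=-0.1303
  A=0.0823, B=-0.3141, C=(l²−L²−A²−y'²−z²)/(2L)=-0.2100
  √(A²+B²)=0.3247;  θ1 = -1.3145+2.2742 ≈ 0.9597
arm 2 (φ=120.0°): x'=-0.1117, y'=0.0671
  A cos θ + B sin θ = C:  0.1917·cos θ + -0.3141·sin θ = -0.2538
  γ=atan2(-0.3141,0.1917)=-1.0228;  ψ=arccos(-0.6897)=2.3318;  θ2=γ+ψ≈1.3090
rotate P by −φ3: (0.1140, 0.0632, -0.3141)
  A cos θ + B sin θ = C:  -0.0340·cos θ + -0.3141·sin θ = -0.1635
  θ3 = atan2(B,A) + arccos(C/0.3159) = 0.4362

θ₁ = 0.9597, θ₂ = 1.3090, θ₃ = 0.4362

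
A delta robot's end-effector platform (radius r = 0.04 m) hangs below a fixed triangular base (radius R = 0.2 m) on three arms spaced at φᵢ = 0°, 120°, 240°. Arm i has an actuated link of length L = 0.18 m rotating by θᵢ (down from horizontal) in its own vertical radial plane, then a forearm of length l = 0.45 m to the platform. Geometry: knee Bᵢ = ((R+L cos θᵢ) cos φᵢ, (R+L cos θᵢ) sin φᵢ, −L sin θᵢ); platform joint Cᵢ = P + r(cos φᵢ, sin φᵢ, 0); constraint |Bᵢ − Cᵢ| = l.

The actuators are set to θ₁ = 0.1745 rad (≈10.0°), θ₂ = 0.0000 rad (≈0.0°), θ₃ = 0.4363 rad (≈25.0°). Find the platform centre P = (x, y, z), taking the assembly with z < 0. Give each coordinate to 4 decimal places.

(0.0070, 0.0489, -0.3330)

arm 1 at φ=0.0°: ρ1 = 0.3373;  O1 = (0.3373, 0.0000, -0.0313)
arm 2 at φ=120.0°: ρ2 = 0.3400;  O2 = (-0.1700, 0.2944, 0.0000)
arm 3 at φ=240.0°: ρ3 = 0.3231;  O3 = (-0.1616, -0.2798, -0.0761)
eliminate P² terms by subtracting sphere 1 from 2 and 3
linear system: -1.0145x+0.5889y = 0.0009−0.0625z; -0.9977x+-0.5597y = -0.0045−-0.0896z
det = 1.1554;  x = 0.0019+-0.0154z,  y = 0.0047+-0.1327z
into |P−O₁|² = l²: 1.0178z² + 0.0716z + -0.0890 = 0;  Δ = 0.3675;  z = -0.3330 or 0.2627 → z<0 root = -0.3330
x = 0.0070, y = 0.0489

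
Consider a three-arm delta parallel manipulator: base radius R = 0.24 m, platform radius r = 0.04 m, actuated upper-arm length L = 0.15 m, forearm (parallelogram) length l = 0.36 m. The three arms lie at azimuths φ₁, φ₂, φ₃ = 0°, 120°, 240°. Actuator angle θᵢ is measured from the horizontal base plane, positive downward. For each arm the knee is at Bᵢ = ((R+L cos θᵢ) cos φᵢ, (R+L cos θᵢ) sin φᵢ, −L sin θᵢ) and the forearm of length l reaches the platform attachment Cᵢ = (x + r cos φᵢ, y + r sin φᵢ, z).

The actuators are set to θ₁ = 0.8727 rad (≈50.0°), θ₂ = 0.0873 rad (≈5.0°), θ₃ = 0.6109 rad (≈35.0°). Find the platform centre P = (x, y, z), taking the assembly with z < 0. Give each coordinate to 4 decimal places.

S1 = (0.2964·cos0.0°, 0.2964·sin0.0°, -0.1149) = (0.2964, 0.0000, -0.1149)
arm 2 at φ=120.0°: (R−r)+L cos θ2 = 0.3494;  S2 = (-0.1747, 0.3026, -0.0131)
arm 3 at φ=240.0°: (R−r)+L cos θ3 = 0.3229;  S3 = (-0.1614, -0.2796, -0.0860)
subtract pairs → two planes through P
linear system: -0.9423x+0.6052y = 0.0212−0.2037z; -0.9157x+-0.5592y = 0.0106−0.0577z
Cramer: x(z) = -0.0169+0.1377z;  y(z) = 0.0087-0.1222z
into |P−S₁|² = l²: 1.0339z² + 0.1414z + -0.0182 = 0;  Δ = 0.0951;  z = -0.2175 or 0.0807 → z<0 root = -0.2175
x = -0.0468, y = 0.0353

(-0.0468, 0.0353, -0.2175)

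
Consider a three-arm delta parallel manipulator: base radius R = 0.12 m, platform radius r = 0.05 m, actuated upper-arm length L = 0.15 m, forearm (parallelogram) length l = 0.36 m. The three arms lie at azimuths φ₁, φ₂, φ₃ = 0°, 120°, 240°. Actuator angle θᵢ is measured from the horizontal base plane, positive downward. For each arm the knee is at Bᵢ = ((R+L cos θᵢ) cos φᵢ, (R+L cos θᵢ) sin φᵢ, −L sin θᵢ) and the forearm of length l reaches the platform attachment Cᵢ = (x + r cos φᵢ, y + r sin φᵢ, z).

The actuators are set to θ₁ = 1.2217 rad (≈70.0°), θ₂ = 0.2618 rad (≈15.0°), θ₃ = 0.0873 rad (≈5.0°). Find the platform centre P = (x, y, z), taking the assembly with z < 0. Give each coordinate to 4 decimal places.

(-0.1896, -0.0217, -0.3211)

φ1=0.0°: virtual centre (0.1213, 0.0000, -0.1410), radius l
φ2=120.0°: virtual centre (-0.1074, 0.1861, -0.0388), radius l
φ3=240.0°: virtual centre (-0.1097, -0.1900, -0.0131), radius l
eliminate P² terms by subtracting sphere 1 from 2 and 3
plane₁₂: -0.4575x+0.3722y+0.2043z = 0.0131
det = 0.3459;  x = -0.0292+0.4997z,  y = -0.0007+0.0654z
sphere 1 gives Az²+Bz+C=0 with A=1.2540, B=0.1314, C=-0.0871;  B²−4AC=0.4541;  roots -0.3211, 0.2163;  negative root z = -0.3211
x = -0.1896, y = -0.0217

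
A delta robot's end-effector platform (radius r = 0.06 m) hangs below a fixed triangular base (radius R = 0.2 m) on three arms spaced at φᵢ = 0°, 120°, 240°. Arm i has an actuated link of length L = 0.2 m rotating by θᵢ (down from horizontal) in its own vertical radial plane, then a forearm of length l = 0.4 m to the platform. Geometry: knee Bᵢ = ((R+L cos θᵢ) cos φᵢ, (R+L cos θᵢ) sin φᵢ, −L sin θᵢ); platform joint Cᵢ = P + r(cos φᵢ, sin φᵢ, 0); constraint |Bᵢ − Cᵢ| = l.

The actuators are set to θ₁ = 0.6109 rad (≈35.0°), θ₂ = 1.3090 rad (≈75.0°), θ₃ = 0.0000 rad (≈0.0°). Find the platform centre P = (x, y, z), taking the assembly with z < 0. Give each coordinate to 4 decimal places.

(0.0261, -0.1886, -0.3322)

φ1=0.0°: virtual centre (0.3038, 0.0000, -0.1147), radius l
S2 = (0.1918·cos120.0°, 0.1918·sin120.0°, -0.1932) = (-0.0959, 0.1661, -0.1932)
arm 3 at φ=240.0°: e+L cos θ3 = 0.3400;  S3 = (-0.1700, -0.2944, 0.0000)
|S₂|²−|S₁|² = -0.0314;  |S₃|²−|S₁|² = 0.0101
[-0.7994 0.3321 -0.1569]·P = -0.0314;  [-0.9477 -0.5889 0.2294]·P = 0.0101
Cramer: x(z) = 0.0192-0.0206z;  y(z) = -0.0482+0.4228z
sphere 1 gives Az²+Bz+C=0 with A=1.1792, B=0.2005, C=-0.0635;  B²−4AC=0.3398;  roots -0.3322, 0.1622;  negative root z = -0.3322
x = 0.0261, y = -0.1886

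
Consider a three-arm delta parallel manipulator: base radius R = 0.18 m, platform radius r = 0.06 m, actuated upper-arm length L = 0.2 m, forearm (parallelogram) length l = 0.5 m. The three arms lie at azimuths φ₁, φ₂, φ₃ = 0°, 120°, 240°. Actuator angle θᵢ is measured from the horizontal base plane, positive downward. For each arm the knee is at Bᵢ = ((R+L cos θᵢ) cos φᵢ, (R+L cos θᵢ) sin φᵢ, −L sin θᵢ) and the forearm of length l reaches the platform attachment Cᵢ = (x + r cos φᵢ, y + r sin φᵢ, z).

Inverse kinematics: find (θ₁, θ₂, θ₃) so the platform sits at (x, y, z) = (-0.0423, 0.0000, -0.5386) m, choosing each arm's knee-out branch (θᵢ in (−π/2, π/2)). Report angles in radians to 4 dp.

φ1=0.0° → target in arm frame (-0.0423, 0.0000)
  A=0.1623, B=-0.5386, C=(l²−L²−A²−y'²−z²)/(2L)=-0.2661
  √(A²+B²)=0.5625;  θ1 = -1.2781+2.0635 ≈ 0.7854
rotate P by −φ2: (0.0211, 0.0366, -0.5386)
  A=0.0989, B=-0.5386, C=(l²−L²−A²−y'²−z²)/(2L)=-0.2280
  γ=atan2(-0.5386,0.0989)=-1.3893;  ψ=arccos(-0.4164)=2.0003;  θ2=γ+ψ≈0.6110
arm 3 (φ=240.0°): x'=0.0212, y'=-0.0366
  e−x'=0.0988;  (l²−L²−(e−x')²−y'²−z²)/2L = -0.2280
  √(A²+B²)=0.5476;  θ3 = -1.3893+2.0003 ≈ 0.6110

θ₁ = 0.7854, θ₂ = 0.6110, θ₃ = 0.6110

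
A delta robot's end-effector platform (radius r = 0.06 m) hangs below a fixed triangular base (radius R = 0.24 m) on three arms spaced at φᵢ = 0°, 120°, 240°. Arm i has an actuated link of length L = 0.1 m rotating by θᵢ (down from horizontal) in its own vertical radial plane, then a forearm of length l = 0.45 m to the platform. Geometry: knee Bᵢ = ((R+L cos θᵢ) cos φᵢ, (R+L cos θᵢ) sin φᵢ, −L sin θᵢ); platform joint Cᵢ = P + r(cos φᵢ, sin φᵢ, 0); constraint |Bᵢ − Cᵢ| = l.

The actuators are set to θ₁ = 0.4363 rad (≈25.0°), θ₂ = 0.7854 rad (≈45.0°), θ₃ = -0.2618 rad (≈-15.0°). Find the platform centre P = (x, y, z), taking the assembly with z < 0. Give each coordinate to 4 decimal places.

arm 1 at φ=0.0°: ρ1 = 0.2706;  centre 1 = (0.2706, 0.0000, -0.0423)
arm 2 at φ=120.0°: ρ2 = 0.2507;  centre 2 = (-0.1254, 0.2171, -0.0707)
centre 3 = (0.2766·cos240.0°, 0.2766·sin240.0°, 0.0259) = (-0.1383, -0.2395, 0.0259)
subtract pairs → two planes through P
linear system: -0.7920x+0.4342y = -0.0072−-0.0569z; -0.8179x+-0.4791y = 0.0021−0.1363z
Cramer: x(z) = 0.0034+0.0435z;  y(z) = -0.0103+0.2103z
quadratic in z: (1.0461)z²+(0.0570)z+(-0.1292)=0, √Δ=0.7375 → z ∈ {-0.3797, 0.3253}; z = -0.3797 (taking z<0)
x = -0.0131, y = -0.0901

(-0.0131, -0.0901, -0.3797)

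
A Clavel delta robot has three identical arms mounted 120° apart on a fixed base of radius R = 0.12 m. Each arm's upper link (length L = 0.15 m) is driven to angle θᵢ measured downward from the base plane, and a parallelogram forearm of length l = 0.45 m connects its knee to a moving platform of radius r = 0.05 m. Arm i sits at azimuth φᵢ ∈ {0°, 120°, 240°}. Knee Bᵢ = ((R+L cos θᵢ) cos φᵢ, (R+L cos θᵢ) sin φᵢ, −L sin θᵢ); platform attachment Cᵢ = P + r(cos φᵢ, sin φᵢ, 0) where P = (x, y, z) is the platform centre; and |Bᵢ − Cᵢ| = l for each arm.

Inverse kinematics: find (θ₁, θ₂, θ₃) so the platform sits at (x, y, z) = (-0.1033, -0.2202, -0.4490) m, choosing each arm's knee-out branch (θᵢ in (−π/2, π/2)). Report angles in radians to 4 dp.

rotate P by −φ1: (-0.1033, -0.2202, -0.4490)
  e−x'=0.1733;  (l²−L²−(e−x')²−y'²−z²)/2L = -0.3337
  √(A²+B²)=0.4813;  θ1 = -1.2024+2.3370 ≈ 1.1346
arm 2 (φ=120.0°): x'=-0.1390, y'=0.1996
  e−x'=0.2090;  (l²−L²−(e−x')²−y'²−z²)/2L = -0.3504
  θ2 = atan2(B,A) + arccos(C/0.4953) = 1.2217
φ3=240.0° → target in arm frame (0.2423, 0.0206)
  A=-0.1723, B=-0.4490, C=(l²−L²−A²−y'²−z²)/(2L)=-0.1724
  γ=atan2(-0.4490,-0.1723)=-1.9373;  ψ=arccos(-0.3585)=1.9375;  θ3=γ+ψ≈0.0002

θ₁ = 1.1346, θ₂ = 1.2217, θ₃ = 0.0002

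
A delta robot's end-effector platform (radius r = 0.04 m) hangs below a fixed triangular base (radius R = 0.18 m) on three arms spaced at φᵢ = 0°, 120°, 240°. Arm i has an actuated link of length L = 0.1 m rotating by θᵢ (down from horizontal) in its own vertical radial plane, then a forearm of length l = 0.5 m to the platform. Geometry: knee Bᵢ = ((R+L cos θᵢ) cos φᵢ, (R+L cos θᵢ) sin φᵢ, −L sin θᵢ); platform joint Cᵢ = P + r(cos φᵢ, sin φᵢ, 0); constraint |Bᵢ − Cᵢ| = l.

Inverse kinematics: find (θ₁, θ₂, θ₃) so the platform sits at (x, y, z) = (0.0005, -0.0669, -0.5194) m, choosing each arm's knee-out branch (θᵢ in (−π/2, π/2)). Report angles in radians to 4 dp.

θ₁ = 0.7853, θ₂ = 1.0472, θ₃ = 0.5238

φ1=0.0° → target in arm frame (0.0005, -0.0669)
  e−x'=0.1395;  (l²−L²−(e−x')²−y'²−z²)/2L = -0.2686
  γ=atan2(-0.5194,0.1395)=-1.3084;  ψ=arccos(-0.4994)=2.0937;  θ1=γ+ψ≈0.7853
rotate P by −φ2: (-0.0582, 0.0330, -0.5194)
  A cos θ + B sin θ = C:  0.1982·cos θ + -0.5194·sin θ = -0.3507
  θ2 = atan2(B,A) + arccos(C/0.5559) = 1.0472
arm 3 (φ=240.0°): x'=0.0577, y'=0.0339
  A cos θ + B sin θ = C:  0.0823·cos θ + -0.5194·sin θ = -0.1885
  θ3 = atan2(B,A) + arccos(C/0.5259) = 0.5238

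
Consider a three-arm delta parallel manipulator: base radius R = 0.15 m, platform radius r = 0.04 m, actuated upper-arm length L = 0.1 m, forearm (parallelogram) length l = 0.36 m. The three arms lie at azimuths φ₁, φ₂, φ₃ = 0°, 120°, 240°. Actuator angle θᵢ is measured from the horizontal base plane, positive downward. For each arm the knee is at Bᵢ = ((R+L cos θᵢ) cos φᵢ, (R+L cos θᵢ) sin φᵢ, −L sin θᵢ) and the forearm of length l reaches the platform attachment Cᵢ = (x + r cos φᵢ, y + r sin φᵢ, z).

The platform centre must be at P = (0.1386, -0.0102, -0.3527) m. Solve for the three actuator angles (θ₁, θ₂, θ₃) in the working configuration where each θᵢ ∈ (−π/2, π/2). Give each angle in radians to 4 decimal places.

rotate P by −φ1: (0.1386, -0.0102, -0.3527)
  A cos θ + B sin θ = C:  -0.0286·cos θ + -0.3527·sin θ = -0.0286
  θ1 = atan2(B,A) + arccos(C/0.3539) = 0.0000
rotate P by −φ2: (-0.0781, -0.1149, -0.3527)
  e−x'=0.1881;  (l²−L²−(e−x')²−y'²−z²)/2L = -0.2670
  θ2 = atan2(B,A) + arccos(C/0.3997) = 1.2215
φ3=240.0° → target in arm frame (-0.0605, 0.1251)
  A cos θ + B sin θ = C:  0.1705·cos θ + -0.3527·sin θ = -0.2476
  √(A²+B²)=0.3917;  θ3 = -1.1206+2.2549 ≈ 1.1343

θ₁ = 0.0000, θ₂ = 1.2215, θ₃ = 1.1343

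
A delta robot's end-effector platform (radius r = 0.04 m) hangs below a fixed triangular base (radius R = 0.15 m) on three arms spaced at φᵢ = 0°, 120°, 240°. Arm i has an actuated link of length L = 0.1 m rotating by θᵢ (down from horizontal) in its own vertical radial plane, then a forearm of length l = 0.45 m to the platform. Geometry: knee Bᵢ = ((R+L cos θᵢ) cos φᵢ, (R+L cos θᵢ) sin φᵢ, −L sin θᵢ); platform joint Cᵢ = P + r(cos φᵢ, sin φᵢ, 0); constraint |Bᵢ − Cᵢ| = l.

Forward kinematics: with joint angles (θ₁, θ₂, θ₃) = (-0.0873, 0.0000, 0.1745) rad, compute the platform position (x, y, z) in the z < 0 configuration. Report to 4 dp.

φ1=0.0°: virtual centre (0.2096, 0.0000, 0.0087), radius l
centre 2 = (0.2100·cos120.0°, 0.2100·sin120.0°, 0.0000) = (-0.1050, 0.1819, 0.0000)
arm 3 at φ=240.0°: (R−r)+L cos θ3 = 0.2085;  centre 3 = (-0.1042, -0.1806, -0.0174)
subtract pairs → two planes through P
[-0.6292 0.3637 -0.0174]·P = 0.0001;  [-0.6277 -0.3611 -0.0522]·P = -0.0003
Cramer: x(z) = 0.0001-0.0555z;  y(z) = 0.0005-0.0480z
into |P−centre ₁|² = l²: 1.0054z² + 0.0058z + -0.1585 = 0;  Δ = 0.6376;  z = -0.4000 or 0.3942 → z<0 root = -0.4000
x = 0.0223, y = 0.0197

(0.0223, 0.0197, -0.4000)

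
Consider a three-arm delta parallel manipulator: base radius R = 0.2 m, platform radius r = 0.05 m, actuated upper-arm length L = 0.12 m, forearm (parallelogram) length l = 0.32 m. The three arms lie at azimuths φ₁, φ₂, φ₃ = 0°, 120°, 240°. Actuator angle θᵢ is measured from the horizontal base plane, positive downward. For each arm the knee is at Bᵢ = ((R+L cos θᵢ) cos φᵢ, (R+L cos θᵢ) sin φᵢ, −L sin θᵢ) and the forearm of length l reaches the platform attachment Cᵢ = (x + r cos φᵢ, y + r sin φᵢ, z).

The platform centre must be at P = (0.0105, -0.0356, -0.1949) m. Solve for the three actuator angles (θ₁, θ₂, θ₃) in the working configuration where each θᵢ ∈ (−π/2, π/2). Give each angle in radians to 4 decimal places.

rotate P by −φ1: (0.0105, -0.0356, -0.1949)
  A cos θ + B sin θ = C:  0.1395·cos θ + -0.1949·sin θ = 0.1220
  γ=atan2(-0.1949,0.1395)=-0.9496;  ψ=arccos(0.5091)=1.0366;  θ1=γ+ψ≈0.0871
arm 2 (φ=120.0°): x'=-0.0361, y'=0.0087
  A cos θ + B sin θ = C:  0.1861·cos θ + -0.1949·sin θ = 0.0638
  √(A²+B²)=0.2695;  θ2 = -0.8085+1.3318 ≈ 0.5232
rotate P by −φ3: (0.0256, 0.0269, -0.1949)
  A cos θ + B sin θ = C:  0.1244·cos θ + -0.1949·sin θ = 0.1409
  √(A²+B²)=0.2312;  θ3 = -1.0026+0.9157 ≈ -0.0870

θ₁ = 0.0871, θ₂ = 0.5232, θ₃ = -0.0870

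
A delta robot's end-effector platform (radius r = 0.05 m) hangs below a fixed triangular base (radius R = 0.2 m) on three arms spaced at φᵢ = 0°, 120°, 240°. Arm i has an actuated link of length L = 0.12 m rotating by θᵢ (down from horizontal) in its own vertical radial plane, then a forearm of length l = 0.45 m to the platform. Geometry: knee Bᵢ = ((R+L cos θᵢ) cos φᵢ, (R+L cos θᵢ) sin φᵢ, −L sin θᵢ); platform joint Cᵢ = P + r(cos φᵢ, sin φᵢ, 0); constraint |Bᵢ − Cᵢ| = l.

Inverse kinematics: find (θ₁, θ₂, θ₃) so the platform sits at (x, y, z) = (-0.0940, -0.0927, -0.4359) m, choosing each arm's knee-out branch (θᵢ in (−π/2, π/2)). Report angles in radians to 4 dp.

φ1=0.0° → target in arm frame (-0.0940, -0.0927)
  e−x'=0.2440;  (l²−L²−(e−x')²−y'²−z²)/2L = -0.2918
  γ=atan2(-0.4359,0.2440)=-1.0605;  ψ=arccos(-0.5842)=2.1947;  θ1=γ+ψ≈1.1342
rotate P by −φ2: (-0.0333, 0.1278, -0.4359)
  A cos θ + B sin θ = C:  0.1833·cos θ + -0.4359·sin θ = -0.2159
  θ2 = atan2(B,A) + arccos(C/0.4729) = 0.8722
φ3=240.0° → target in arm frame (0.1273, -0.0351)
  A cos θ + B sin θ = C:  0.0227·cos θ + -0.4359·sin θ = -0.0152
  γ=atan2(-0.4359,0.0227)=-1.5187;  ψ=arccos(-0.0349)=1.6057;  θ3=γ+ψ≈0.0870

θ₁ = 1.1342, θ₂ = 0.8722, θ₃ = 0.0870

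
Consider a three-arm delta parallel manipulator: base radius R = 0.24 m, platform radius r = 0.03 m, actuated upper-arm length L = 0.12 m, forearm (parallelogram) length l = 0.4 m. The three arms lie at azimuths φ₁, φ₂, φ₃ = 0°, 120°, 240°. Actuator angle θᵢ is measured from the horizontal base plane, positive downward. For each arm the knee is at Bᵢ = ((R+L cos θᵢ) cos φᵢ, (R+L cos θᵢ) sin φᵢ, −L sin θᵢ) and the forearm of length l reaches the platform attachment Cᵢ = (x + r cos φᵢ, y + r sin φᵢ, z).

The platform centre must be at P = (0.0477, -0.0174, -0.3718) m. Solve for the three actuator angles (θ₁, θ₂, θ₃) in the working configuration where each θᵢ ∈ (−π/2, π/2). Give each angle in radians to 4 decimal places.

φ1=0.0° → target in arm frame (0.0477, -0.0174)
  A cos θ + B sin θ = C:  0.1623·cos θ + -0.3718·sin θ = -0.0803
  θ1 = atan2(B,A) + arccos(C/0.4057) = 0.6109
arm 2 (φ=120.0°): x'=-0.0389, y'=-0.0326
  e−x'=0.2489;  (l²−L²−(e−x')²−y'²−z²)/2L = -0.2319
  √(A²+B²)=0.4474;  θ2 = -0.9808+2.1157 ≈ 1.1348
rotate P by −φ3: (-0.0088, 0.0500, -0.3718)
  e−x'=0.2188;  (l²−L²−(e−x')²−y'²−z²)/2L = -0.1792
  γ=atan2(-0.3718,0.2188)=-1.0389;  ψ=arccos(-0.4153)=1.9991;  θ3=γ+ψ≈0.9602

θ₁ = 0.6109, θ₂ = 1.1348, θ₃ = 0.9602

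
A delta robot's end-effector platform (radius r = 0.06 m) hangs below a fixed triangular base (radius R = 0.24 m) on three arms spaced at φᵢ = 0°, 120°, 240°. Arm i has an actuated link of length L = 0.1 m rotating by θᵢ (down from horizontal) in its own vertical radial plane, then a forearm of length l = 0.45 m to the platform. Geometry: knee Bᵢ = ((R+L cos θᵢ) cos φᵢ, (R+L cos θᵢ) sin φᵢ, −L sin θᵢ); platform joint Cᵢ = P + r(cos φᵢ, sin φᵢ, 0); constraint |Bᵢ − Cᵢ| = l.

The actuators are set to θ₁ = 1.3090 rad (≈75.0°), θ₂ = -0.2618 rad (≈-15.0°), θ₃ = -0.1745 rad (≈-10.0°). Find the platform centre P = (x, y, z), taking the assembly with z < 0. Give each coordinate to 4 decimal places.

φ1=0.0°: virtual centre (0.2059, 0.0000, -0.0966), radius l
arm 2 at φ=120.0°: e+L cos θ2 = 0.2766;  O2 = (-0.1383, 0.2395, 0.0259)
arm 3 at φ=240.0°: e+L cos θ3 = 0.2785;  O3 = (-0.1392, -0.2412, 0.0174)
subtract pairs → two planes through P
linear system: -0.6884x+0.4791y = 0.0255−0.2449z; -0.6902x+-0.4823y = 0.0261−0.2279z
det = 0.6627;  x = -0.0374+0.3430z,  y = -0.0006+-0.0184z
sphere 1 gives Az²+Bz+C=0 with A=1.1180, B=0.0263, C=-0.1340;  B²−4AC=0.5998;  roots -0.3581, 0.3346;  negative root z = -0.3581
x = -0.1603, y = 0.0060

(-0.1603, 0.0060, -0.3581)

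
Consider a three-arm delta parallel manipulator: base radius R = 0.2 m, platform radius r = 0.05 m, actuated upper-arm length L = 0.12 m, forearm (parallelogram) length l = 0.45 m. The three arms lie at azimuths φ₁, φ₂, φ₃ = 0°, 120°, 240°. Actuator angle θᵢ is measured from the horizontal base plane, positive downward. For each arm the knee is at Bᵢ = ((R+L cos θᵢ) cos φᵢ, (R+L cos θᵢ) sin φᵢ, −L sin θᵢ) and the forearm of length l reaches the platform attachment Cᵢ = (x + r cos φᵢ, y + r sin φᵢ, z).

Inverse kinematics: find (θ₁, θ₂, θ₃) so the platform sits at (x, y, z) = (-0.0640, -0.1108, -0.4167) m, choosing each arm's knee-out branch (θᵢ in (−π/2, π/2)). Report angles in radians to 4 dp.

θ₁ = 0.8728, θ₂ = 0.8726, θ₃ = -0.0871

φ1=0.0° → target in arm frame (-0.0640, -0.1108)
  A cos θ + B sin θ = C:  0.2140·cos θ + -0.4167·sin θ = -0.1817
  θ1 = atan2(B,A) + arccos(C/0.4684) = 0.8728
φ2=120.0° → target in arm frame (-0.0640, 0.1108)
  A cos θ + B sin θ = C:  0.2140·cos θ + -0.4167·sin θ = -0.1817
  θ2 = atan2(B,A) + arccos(C/0.4684) = 0.8726
rotate P by −φ3: (0.1280, 0.0000, -0.4167)
  A cos θ + B sin θ = C:  0.0220·cos θ + -0.4167·sin θ = 0.0582
  √(A²+B²)=0.4173;  θ3 = -1.5179+1.4308 ≈ -0.0871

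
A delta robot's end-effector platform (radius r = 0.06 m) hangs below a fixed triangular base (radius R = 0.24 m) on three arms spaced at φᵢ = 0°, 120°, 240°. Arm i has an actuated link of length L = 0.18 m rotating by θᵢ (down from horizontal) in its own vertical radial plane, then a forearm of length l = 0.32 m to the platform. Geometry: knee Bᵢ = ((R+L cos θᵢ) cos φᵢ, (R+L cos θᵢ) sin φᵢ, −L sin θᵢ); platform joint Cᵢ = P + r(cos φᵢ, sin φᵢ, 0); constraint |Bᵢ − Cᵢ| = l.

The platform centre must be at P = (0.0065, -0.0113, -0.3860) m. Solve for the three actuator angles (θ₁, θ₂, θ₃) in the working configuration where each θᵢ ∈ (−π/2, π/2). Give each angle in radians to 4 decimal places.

arm 1 (φ=0.0°): x'=0.0065, y'=-0.0113
  A=0.1735, B=-0.3860, C=(l²−L²−A²−y'²−z²)/(2L)=-0.3034
  √(A²+B²)=0.4232;  θ1 = -1.1484+2.3702 ≈ 1.2218
φ2=120.0° → target in arm frame (-0.0130, 0.0000)
  A cos θ + B sin θ = C:  0.1930·cos θ + -0.3860·sin θ = -0.3229
  θ2 = atan2(B,A) + arccos(C/0.4316) = 1.3092
rotate P by −φ3: (0.0065, 0.0113, -0.3860)
  e−x'=0.1735;  (l²−L²−(e−x')²−y'²−z²)/2L = -0.3034
  θ3 = atan2(B,A) + arccos(C/0.4232) = 1.2216

θ₁ = 1.2218, θ₂ = 1.3092, θ₃ = 1.2216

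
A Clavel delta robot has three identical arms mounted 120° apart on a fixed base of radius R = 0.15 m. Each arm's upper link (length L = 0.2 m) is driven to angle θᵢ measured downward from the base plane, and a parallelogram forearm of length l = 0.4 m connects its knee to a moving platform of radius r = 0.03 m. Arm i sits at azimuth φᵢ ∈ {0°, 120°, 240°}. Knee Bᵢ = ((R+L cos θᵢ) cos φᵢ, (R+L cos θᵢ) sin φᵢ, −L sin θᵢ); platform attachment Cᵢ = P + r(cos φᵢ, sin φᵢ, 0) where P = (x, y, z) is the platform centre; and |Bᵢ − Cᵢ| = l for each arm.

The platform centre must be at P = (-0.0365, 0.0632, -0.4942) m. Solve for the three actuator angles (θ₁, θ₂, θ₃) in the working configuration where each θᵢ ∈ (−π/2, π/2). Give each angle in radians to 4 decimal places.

arm 1 (φ=0.0°): x'=-0.0365, y'=0.0632
  A=0.1565, B=-0.4942, C=(l²−L²−A²−y'²−z²)/(2L)=-0.3818
  θ1 = atan2(B,A) + arccos(C/0.5184) = 1.1346
φ2=120.0° → target in arm frame (0.0730, 0.0000)
  e−x'=0.0470;  (l²−L²−(e−x')²−y'²−z²)/2L = -0.3161
  γ=atan2(-0.4942,0.0470)=-1.4759;  ψ=arccos(-0.6368)=2.2611;  θ2=γ+ψ≈0.7851
φ3=240.0° → target in arm frame (-0.0365, -0.0632)
  e−x'=0.1565;  (l²−L²−(e−x')²−y'²−z²)/2L = -0.3818
  θ3 = atan2(B,A) + arccos(C/0.5184) = 1.1345

θ₁ = 1.1346, θ₂ = 0.7851, θ₃ = 1.1345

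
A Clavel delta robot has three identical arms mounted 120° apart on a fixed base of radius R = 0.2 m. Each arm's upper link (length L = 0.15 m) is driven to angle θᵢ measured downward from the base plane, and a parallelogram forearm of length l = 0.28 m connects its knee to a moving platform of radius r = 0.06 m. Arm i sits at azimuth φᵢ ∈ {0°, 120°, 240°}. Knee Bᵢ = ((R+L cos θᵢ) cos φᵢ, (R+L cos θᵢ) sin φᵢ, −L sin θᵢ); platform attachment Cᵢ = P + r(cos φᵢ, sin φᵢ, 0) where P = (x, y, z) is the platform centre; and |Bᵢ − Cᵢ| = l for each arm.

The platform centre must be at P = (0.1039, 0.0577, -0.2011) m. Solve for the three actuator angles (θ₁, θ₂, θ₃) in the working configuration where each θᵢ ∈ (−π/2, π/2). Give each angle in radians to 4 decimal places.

θ₁ = 0.0001, θ₂ = 0.8724, θ₃ = 1.3962

rotate P by −φ1: (0.1039, 0.0577, -0.2011)
  e−x'=0.0361;  (l²−L²−(e−x')²−y'²−z²)/2L = 0.0361
  √(A²+B²)=0.2043;  θ1 = -1.3932+1.3932 ≈ 0.0001
φ2=120.0° → target in arm frame (-0.0020, -0.1188)
  A=0.1420, B=-0.2011, C=(l²−L²−A²−y'²−z²)/(2L)=-0.0627
  θ2 = atan2(B,A) + arccos(C/0.2462) = 0.8724
arm 3 (φ=240.0°): x'=-0.1019, y'=0.0611
  A cos θ + B sin θ = C:  0.2419·cos θ + -0.2011·sin θ = -0.1560
  √(A²+B²)=0.3146;  θ3 = -0.6935+2.0897 ≈ 1.3962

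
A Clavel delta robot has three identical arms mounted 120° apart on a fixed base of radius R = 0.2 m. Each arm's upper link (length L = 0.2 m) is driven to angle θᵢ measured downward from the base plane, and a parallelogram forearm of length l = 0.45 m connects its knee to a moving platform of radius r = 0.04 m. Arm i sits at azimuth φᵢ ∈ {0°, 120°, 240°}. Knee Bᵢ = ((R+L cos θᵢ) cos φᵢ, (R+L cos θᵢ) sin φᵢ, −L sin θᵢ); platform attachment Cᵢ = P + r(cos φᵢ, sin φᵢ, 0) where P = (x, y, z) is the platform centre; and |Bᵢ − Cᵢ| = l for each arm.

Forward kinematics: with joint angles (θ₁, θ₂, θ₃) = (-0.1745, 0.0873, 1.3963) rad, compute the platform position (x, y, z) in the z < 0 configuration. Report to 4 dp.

arm 1 at φ=0.0°: ρ1 = 0.3570;  centre 1 = (0.3570, 0.0000, 0.0347)
φ2=120.0°: virtual centre (-0.1796, 0.3111, -0.0174), radius l
arm 3 at φ=240.0°: ρ3 = 0.1947;  centre 3 = (-0.0974, -0.1686, -0.1970)
eliminate P² terms by subtracting sphere 1 from 2 and 3
plane₁₂: -1.0732x+0.6222y+-0.1043z = 0.0007
det = 0.9273;  x = 0.0346+-0.3489z,  y = 0.0608+-0.4340z
sphere 1 gives Az²+Bz+C=0 with A=1.3101, B=0.1027, C=-0.0937;  B²−4AC=0.5014;  roots -0.3094, 0.2310;  negative root z = -0.3094
x = 0.1425, y = 0.1951

(0.1425, 0.1951, -0.3094)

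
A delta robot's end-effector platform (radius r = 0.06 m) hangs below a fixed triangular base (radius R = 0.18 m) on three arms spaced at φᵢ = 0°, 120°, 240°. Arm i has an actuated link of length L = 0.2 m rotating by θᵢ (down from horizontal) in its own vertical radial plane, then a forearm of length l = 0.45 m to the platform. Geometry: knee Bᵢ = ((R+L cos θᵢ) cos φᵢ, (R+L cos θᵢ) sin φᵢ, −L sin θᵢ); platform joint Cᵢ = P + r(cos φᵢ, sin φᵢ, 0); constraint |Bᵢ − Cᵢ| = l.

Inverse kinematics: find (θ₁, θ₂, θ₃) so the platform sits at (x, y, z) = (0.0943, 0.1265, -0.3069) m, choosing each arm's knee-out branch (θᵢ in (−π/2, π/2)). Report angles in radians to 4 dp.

θ₁ = -0.3491, θ₂ = -0.1744, θ₃ = 0.7857

rotate P by −φ1: (0.0943, 0.1265, -0.3069)
  e−x'=0.0257;  (l²−L²−(e−x')²−y'²−z²)/2L = 0.1291
  γ=atan2(-0.3069,0.0257)=-1.4873;  ψ=arccos(0.4193)=1.1382;  θ1=γ+ψ≈-0.3491
arm 2 (φ=120.0°): x'=0.0624, y'=-0.1449
  A=0.0576, B=-0.3069, C=(l²−L²−A²−y'²−z²)/(2L)=0.1100
  θ2 = atan2(B,A) + arccos(C/0.3123) = -0.1744
φ3=240.0° → target in arm frame (-0.1567, 0.0184)
  A=0.2767, B=-0.3069, C=(l²−L²−A²−y'²−z²)/(2L)=-0.0215
  θ3 = atan2(B,A) + arccos(C/0.4132) = 0.7857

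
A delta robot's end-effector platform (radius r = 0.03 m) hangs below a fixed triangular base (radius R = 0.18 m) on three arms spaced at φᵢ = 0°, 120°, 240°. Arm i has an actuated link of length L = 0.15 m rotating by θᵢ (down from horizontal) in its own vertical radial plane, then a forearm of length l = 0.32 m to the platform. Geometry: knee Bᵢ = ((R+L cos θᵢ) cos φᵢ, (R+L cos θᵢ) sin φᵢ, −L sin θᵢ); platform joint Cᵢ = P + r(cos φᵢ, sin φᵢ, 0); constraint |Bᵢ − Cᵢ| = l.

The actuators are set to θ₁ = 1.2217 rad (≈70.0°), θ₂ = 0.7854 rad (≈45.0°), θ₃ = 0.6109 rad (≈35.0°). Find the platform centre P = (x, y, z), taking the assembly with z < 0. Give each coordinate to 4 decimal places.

(-0.0698, -0.0178, -0.3101)

φ1=0.0°: virtual centre (0.2013, 0.0000, -0.1410), radius l
φ2=120.0°: virtual centre (-0.1280, 0.2218, -0.1061), radius l
φ3=240.0°: virtual centre (-0.1364, -0.2363, -0.0860), radius l
eliminate P² terms by subtracting sphere 1 from 2 and 3
[-0.6587 0.4435 0.0698]·P = 0.0164;  [-0.6755 -0.4726 0.1098]·P = 0.0215
det = 0.6109;  x = -0.0283+0.1337z,  y = -0.0050+0.0413z
into |P−S₁|² = l²: 1.0196z² + 0.2201z + -0.0298 = 0;  Δ = 0.1699;  z = -0.3101 or 0.0942 → z<0 root = -0.3101
x = -0.0698, y = -0.0178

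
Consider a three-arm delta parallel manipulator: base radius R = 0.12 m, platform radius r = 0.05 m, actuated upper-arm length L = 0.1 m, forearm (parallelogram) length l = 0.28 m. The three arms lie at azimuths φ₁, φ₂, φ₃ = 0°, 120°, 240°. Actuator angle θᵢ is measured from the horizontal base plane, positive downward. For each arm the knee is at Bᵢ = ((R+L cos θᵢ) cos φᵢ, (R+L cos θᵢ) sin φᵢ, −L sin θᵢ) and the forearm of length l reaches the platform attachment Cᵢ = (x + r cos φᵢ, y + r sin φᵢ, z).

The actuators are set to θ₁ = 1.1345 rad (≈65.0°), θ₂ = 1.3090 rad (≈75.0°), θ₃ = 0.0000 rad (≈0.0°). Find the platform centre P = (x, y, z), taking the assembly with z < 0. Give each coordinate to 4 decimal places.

(-0.0503, -0.1308, -0.2774)

S1 = (0.1123·cos0.0°, 0.1123·sin0.0°, -0.0906) = (0.1123, 0.0000, -0.0906)
arm 2 at φ=120.0°: e+L cos θ2 = 0.0959;  S2 = (-0.0479, 0.0830, -0.0966)
arm 3 at φ=240.0°: e+L cos θ3 = 0.1700;  S3 = (-0.0850, -0.1472, 0.0000)
|S₂|²−|S₁|² = -0.0023;  |S₃|²−|S₁|² = 0.0081
plane₁₂: -0.3204x+0.1661y+-0.0119z = -0.0023
det = 0.1599;  x = -0.0042+0.1664z,  y = -0.0219+0.3927z
into |P−S₁|² = l²: 1.1819z² + 0.1254z + -0.0562 = 0;  Δ = 0.2812;  z = -0.2774 or 0.1713 → z<0 root = -0.2774
x = -0.0503, y = -0.1308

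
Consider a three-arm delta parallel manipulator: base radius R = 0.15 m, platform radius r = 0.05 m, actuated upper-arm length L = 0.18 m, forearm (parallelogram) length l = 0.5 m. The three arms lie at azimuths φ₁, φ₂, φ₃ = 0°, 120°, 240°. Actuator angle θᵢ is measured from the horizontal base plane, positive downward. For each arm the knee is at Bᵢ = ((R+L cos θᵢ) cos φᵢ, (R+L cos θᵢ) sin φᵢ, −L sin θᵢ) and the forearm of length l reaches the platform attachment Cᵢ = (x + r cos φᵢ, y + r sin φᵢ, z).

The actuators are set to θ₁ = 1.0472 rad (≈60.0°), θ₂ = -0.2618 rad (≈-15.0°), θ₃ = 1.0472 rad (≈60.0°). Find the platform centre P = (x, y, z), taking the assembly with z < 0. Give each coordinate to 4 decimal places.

φ1=0.0°: virtual centre (0.1900, 0.0000, -0.1559), radius l
arm 2 at φ=120.0°: e+L cos θ2 = 0.2739;  S2 = (-0.1369, 0.2372, 0.0466)
S3 = (0.1900·cos240.0°, 0.1900·sin240.0°, -0.1559) = (-0.0950, -0.1645, -0.1559)
|S₂|²−|S₁|² = 0.0168;  |S₃|²−|S₁|² = 0.0000
plane₁₂: -0.6539x+0.4744y+0.4049z = 0.0168
det = 0.4856;  x = -0.0114+0.2745z,  y = 0.0197+-0.4754z
sphere 1 gives Az²+Bz+C=0 with A=1.3013, B=0.1825, C=-0.1848;  B²−4AC=0.9950;  roots -0.4534, 0.3131;  negative root z = -0.4534
x = -0.1358, y = 0.2352

(-0.1358, 0.2352, -0.4534)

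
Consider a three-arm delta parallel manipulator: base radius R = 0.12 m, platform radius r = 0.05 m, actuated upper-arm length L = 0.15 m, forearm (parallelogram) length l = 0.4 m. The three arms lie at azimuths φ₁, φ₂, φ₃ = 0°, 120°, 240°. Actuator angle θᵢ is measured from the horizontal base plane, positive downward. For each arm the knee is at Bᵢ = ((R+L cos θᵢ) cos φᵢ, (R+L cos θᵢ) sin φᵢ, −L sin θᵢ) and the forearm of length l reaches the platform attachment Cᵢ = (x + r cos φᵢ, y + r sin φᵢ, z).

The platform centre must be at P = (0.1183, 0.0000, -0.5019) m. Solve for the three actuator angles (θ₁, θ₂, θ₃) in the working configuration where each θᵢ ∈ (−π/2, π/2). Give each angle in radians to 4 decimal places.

θ₁ = 0.7856, θ₂ = 1.3967, θ₃ = 1.3967

arm 1 (φ=0.0°): x'=0.1183, y'=0.0000
  A=-0.0483, B=-0.5019, C=(l²−L²−A²−y'²−z²)/(2L)=-0.3891
  √(A²+B²)=0.5042;  θ1 = -1.6667+2.4524 ≈ 0.7856
rotate P by −φ2: (-0.0591, -0.1025, -0.5019)
  A=0.1291, B=-0.5019, C=(l²−L²−A²−y'²−z²)/(2L)=-0.4719
  √(A²+B²)=0.5183;  θ2 = -1.3189+2.7156 ≈ 1.3967
φ3=240.0° → target in arm frame (-0.0592, 0.1025)
  A=0.1292, B=-0.5019, C=(l²−L²−A²−y'²−z²)/(2L)=-0.4719
  θ3 = atan2(B,A) + arccos(C/0.5183) = 1.3967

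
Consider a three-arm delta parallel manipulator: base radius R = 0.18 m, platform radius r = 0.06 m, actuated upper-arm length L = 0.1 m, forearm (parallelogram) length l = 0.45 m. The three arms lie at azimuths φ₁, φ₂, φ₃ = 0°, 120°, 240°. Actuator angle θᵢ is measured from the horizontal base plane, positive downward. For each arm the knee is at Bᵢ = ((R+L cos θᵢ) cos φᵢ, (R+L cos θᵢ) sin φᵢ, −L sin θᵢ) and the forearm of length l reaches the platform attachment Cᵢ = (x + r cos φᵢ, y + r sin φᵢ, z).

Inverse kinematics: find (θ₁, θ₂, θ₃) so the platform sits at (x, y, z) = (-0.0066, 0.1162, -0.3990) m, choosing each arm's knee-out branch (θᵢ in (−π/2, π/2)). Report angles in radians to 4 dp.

θ₁ = 0.2622, θ₂ = -0.3488, θ₃ = 0.6982

arm 1 (φ=0.0°): x'=-0.0066, y'=0.1162
  A=0.1266, B=-0.3990, C=(l²−L²−A²−y'²−z²)/(2L)=0.0188
  γ=atan2(-0.3990,0.1266)=-1.2636;  ψ=arccos(0.0450)=1.5258;  θ1=γ+ψ≈0.2622
rotate P by −φ2: (0.1039, -0.0524, -0.3990)
  A=0.0161, B=-0.3990, C=(l²−L²−A²−y'²−z²)/(2L)=0.1515
  γ=atan2(-0.3990,0.0161)=-1.5305;  ψ=arccos(0.3794)=1.1817;  θ2=γ+ψ≈-0.3488
arm 3 (φ=240.0°): x'=-0.0973, y'=-0.0638
  e−x'=0.2173;  (l²−L²−(e−x')²−y'²−z²)/2L = -0.0900
  √(A²+B²)=0.4544;  θ3 = -1.0720+1.7703 ≈ 0.6982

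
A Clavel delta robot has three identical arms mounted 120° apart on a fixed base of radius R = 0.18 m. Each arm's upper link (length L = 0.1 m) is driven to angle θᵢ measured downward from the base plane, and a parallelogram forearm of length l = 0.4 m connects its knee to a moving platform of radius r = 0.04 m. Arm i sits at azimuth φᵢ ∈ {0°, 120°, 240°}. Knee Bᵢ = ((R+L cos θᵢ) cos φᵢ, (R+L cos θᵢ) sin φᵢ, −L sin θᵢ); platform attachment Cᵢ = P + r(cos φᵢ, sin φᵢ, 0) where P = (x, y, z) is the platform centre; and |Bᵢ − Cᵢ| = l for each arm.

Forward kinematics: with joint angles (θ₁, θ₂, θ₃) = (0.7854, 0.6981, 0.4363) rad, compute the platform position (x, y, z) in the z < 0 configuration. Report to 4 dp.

(-0.0263, -0.0269, -0.3918)

centre 1 = (0.2107·cos0.0°, 0.2107·sin0.0°, -0.0707) = (0.2107, 0.0000, -0.0707)
φ2=120.0°: virtual centre (-0.1083, 0.1876, -0.0643), radius l
arm 3 at φ=240.0°: ρ3 = 0.2306;  centre 3 = (-0.1153, -0.1997, -0.0423)
subtract pairs → two planes through P
[-0.6380 0.3752 0.0129]·P = 0.0017;  [-0.6521 -0.3995 0.0569]·P = 0.0056
det = 0.4995;  x = -0.0055+0.0530z,  y = -0.0050+0.0559z
sphere 1 gives Az²+Bz+C=0 with A=1.0059, B=0.1179, C=-0.1082;  B²−4AC=0.4494;  roots -0.3918, 0.2746;  negative root z = -0.3918
x = -0.0263, y = -0.0269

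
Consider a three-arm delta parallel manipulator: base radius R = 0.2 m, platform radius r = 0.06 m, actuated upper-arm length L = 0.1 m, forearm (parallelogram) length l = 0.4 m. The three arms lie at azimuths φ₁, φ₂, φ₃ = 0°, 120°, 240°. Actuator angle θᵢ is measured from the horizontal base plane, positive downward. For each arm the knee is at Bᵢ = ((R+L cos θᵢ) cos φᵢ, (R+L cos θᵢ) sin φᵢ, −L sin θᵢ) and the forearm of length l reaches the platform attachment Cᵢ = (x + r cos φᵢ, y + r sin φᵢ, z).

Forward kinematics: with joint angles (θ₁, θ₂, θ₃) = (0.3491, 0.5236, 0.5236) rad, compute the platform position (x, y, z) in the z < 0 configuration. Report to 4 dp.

(0.0199, 0.0000, -0.3721)

φ1=0.0°: virtual centre (0.2340, 0.0000, -0.0342), radius l
O2 = (0.2266·cos120.0°, 0.2266·sin120.0°, -0.0500) = (-0.1133, 0.1962, -0.0500)
arm 3 at φ=240.0°: ρ3 = 0.2266;  O3 = (-0.1133, -0.1962, -0.0500)
subtract pairs → two planes through P
[-0.6945 0.3925 -0.0316]·P = -0.0021;  [-0.6945 -0.3925 -0.0316]·P = -0.0021
det = 0.5452;  x = 0.0030+-0.0455z,  y = 0.0000+0.0000z
quadratic in z: (1.0021)z²+(0.0894)z+(-0.1055)=0, √Δ=0.6563 → z ∈ {-0.3721, 0.2829}; z = -0.3721 (taking z<0)
x = 0.0199, y = 0.0000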